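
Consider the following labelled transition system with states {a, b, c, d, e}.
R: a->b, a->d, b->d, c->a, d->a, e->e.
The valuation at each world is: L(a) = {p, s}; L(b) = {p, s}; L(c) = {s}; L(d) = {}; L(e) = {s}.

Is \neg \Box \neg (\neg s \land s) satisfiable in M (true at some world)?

Recall that \Box ψ holds at a world iff ψ holds at every accessible world, and \Diamond ψ holds iff ψ holds at some accessible world.
Let φ = \neg \Box \neg (\neg s \land s). Evaluate φ at each world:
  a (successors {b, d}): φ is false.
  b (successors {d}): φ is false.
  c (successors {a}): φ is false.
  d (successors {a}): φ is false.
  e (successors {e}): φ is false.
For instance, at b:
  At b: \Box \neg (\neg s \land s) is true, so \neg \Box \neg (\neg s \land s) is false.
    At b: \Box \neg (\neg s \land s) requires \neg (\neg s \land s) at every successor {d}.
      At d: \neg (\neg s \land s) is true.
    So \Box \neg (\neg s \land s) is true at b.

No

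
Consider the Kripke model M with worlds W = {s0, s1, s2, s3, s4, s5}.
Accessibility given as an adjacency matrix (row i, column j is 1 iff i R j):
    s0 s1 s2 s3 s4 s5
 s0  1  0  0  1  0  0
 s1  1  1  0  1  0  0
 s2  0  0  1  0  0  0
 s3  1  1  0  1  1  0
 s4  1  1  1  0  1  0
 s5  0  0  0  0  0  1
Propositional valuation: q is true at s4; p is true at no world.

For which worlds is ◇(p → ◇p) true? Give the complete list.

Let φ = ◇(p → ◇p). Evaluate φ at each world:
  s0 (successors {s0, s3}): φ is true.
  s1 (successors {s0, s1, s3}): φ is true.
  s2 (successors {s2}): φ is true.
  s3 (successors {s0, s1, s3, s4}): φ is true.
  s4 (successors {s0, s1, s2, s4}): φ is true.
  s5 (successors {s5}): φ is true.
For instance, at s5:
  At s5: ◇(p → ◇p) requires p → ◇p at some successor in {s5}.
    p → ◇p holds at s5, so ◇(p → ◇p) is true at s5.
      At s5: p is false, ◇p is false, so p → ◇p is true.
Satisfying worlds: {s0, s1, s2, s3, s4, s5}

s0, s1, s2, s3, s4, s5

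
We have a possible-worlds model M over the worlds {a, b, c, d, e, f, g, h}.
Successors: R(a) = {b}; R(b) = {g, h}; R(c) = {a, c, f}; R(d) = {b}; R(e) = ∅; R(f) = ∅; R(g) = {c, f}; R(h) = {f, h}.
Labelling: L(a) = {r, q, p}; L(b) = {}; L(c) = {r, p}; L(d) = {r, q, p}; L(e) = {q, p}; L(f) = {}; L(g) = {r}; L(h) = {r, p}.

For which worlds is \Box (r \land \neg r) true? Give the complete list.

Let φ = \Box (r \land \neg r). Evaluate φ at each world:
  a (successors {b}): φ is false.
  b (successors {g, h}): φ is false.
  c (successors {a, c, f}): φ is false.
  d (successors {b}): φ is false.
  e (successors ∅): φ is true.
  f (successors ∅): φ is true.
  g (successors {c, f}): φ is false.
  h (successors {f, h}): φ is false.
For instance, at h:
  At h: \Box (r \land \neg r) requires r \land \neg r at every successor {f, h}.
    r \land \neg r fails at f, so \Box (r \land \neg r) is false at h.
Satisfying worlds: {e, f}

e, f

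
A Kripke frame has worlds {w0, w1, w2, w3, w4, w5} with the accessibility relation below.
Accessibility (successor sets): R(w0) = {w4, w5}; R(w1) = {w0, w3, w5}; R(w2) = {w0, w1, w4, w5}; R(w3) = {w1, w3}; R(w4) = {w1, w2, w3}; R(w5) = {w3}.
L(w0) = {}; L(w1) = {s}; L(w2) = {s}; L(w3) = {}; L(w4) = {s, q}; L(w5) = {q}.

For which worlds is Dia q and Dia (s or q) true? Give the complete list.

w0, w1, w2

Let φ = Dia q and Dia (s or q). Evaluate φ at each world:
  w0 (successors {w4, w5}): φ is true.
  w1 (successors {w0, w3, w5}): φ is true.
  w2 (successors {w0, w1, w4, w5}): φ is true.
  w3 (successors {w1, w3}): φ is false.
  w4 (successors {w1, w2, w3}): φ is false.
  w5 (successors {w3}): φ is false.
For instance, at w5:
  At w5: Dia q is false, Dia (s or q) is false, so Dia q and Dia (s or q) is false.
    At w5: Dia q requires q at some successor in {w3}.
      At w3: q is false.
    So Dia q is false at w5.
    At w5: Dia (s or q) requires s or q at some successor in {w3}.
      At w3: s or q is false.
    So Dia (s or q) is false at w5.
Satisfying worlds: {w0, w1, w2}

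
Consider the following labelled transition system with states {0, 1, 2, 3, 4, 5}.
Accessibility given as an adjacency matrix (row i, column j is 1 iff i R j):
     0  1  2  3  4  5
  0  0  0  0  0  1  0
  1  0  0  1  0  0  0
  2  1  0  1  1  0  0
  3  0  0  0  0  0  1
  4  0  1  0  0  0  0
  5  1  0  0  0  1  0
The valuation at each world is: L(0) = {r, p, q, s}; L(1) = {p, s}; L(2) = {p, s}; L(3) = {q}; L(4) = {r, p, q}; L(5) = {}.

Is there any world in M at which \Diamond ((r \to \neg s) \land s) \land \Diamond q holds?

Yes

Recall that \Diamond ψ holds at a world iff ψ holds at some accessible world.
Let φ = \Diamond ((r \to \neg s) \land s) \land \Diamond q. Evaluate φ at each world:
  0 (successors {4}): φ is false.
  1 (successors {2}): φ is false.
  2 (successors {0, 2, 3}): φ is true.
  3 (successors {5}): φ is false.
  4 (successors {1}): φ is false.
  5 (successors {0, 4}): φ is false.
Detail at 2 (witness):
  At 2: \Diamond ((r \to \neg s) \land s) is true, \Diamond q is true, so \Diamond ((r \to \neg s) \land s) \land \Diamond q is true.
    At 2: \Diamond ((r \to \neg s) \land s) requires (r \to \neg s) \land s at some successor in {0, 2, 3}.
      (r \to \neg s) \land s holds at 2, so \Diamond ((r \to \neg s) \land s) is true at 2.
    At 2: \Diamond q requires q at some successor in {0, 2, 3}.
      q holds at 0, so \Diamond q is true at 2.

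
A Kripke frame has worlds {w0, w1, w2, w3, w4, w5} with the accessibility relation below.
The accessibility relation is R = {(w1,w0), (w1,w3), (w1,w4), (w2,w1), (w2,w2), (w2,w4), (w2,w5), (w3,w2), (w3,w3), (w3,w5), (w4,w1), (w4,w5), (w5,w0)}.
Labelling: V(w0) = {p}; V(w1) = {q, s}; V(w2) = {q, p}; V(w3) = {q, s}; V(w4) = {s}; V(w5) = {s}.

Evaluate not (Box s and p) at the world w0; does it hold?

No

At w0: Box s and p is true, so not (Box s and p) is false.
  At w0: Box s is true, p is true, so Box s and p is true.
    At w0: no accessible worlds, so Box s holds vacuously.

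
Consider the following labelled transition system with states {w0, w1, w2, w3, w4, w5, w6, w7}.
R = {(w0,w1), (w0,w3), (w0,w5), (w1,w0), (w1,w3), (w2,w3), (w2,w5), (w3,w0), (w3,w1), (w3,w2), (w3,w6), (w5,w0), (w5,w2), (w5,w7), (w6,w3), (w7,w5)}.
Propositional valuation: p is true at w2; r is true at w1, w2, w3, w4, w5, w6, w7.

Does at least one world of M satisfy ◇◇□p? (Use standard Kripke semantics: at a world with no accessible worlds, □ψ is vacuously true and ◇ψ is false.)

Recall that □ψ holds at a world iff ψ holds at every accessible world, and ◇ψ holds iff ψ holds at some accessible world.
Let φ = ◇◇□p. Evaluate φ at each world:
  w0 (successors {w1, w3, w5}): φ is false.
  w1 (successors {w0, w3}): φ is false.
  w2 (successors {w3, w5}): φ is false.
  w3 (successors {w0, w1, w2, w6}): φ is false.
  w4 (successors ∅): φ is false.
  w5 (successors {w0, w2, w7}): φ is false.
  w6 (successors {w3}): φ is false.
  w7 (successors {w5}): φ is false.
For instance, at w5:
  At w5: ◇◇□p requires ◇□p at some successor in {w0, w2, w7}.
    At w0: ◇□p is false.
    At w2: ◇□p is false.
    At w7: ◇□p is false.
  So ◇◇□p is false at w5.

No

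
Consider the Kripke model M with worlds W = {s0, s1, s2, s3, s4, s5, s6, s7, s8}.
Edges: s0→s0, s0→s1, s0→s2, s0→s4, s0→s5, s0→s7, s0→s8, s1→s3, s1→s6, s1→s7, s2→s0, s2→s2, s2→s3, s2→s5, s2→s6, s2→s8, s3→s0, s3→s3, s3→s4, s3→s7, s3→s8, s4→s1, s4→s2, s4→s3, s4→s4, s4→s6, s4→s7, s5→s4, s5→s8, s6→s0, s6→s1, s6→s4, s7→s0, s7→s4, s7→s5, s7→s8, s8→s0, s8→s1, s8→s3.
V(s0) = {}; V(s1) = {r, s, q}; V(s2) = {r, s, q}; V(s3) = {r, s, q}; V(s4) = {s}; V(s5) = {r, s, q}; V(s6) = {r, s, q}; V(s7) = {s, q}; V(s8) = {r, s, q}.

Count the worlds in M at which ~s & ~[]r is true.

Let φ = ~s & ~[]r. Evaluate φ at each world:
  s0 (successors {s0, s1, s2, s4, s5, s7, s8}): φ is true.
  s1 (successors {s3, s6, s7}): φ is false.
  s2 (successors {s0, s2, s3, s5, s6, s8}): φ is false.
  s3 (successors {s0, s3, s4, s7, s8}): φ is false.
  s4 (successors {s1, s2, s3, s4, s6, s7}): φ is false.
  s5 (successors {s4, s8}): φ is false.
  s6 (successors {s0, s1, s4}): φ is false.
  s7 (successors {s0, s4, s5, s8}): φ is false.
  s8 (successors {s0, s1, s3}): φ is false.
For instance, at s3:
  At s3: ~s is false, ~[]r is true, so ~s & ~[]r is false.
    At s3: []r is false, so ~[]r is true.
      At s3: []r requires r at every successor {s0, s3, s4, s7, s8}.
        r fails at s0, so []r is false at s3.
Satisfying worlds: {s0}

1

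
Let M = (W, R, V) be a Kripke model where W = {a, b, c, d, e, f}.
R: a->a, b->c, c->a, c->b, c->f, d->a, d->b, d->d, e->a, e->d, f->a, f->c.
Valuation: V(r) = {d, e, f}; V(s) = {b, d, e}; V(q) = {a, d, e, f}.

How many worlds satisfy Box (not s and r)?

0

Recall that Box ψ holds at a world iff ψ holds at every accessible world, and Dia ψ holds iff ψ holds at some accessible world.
Let φ = Box (not s and r). Evaluate φ at each world:
  a (successors {a}): φ is false.
  b (successors {c}): φ is false.
  c (successors {a, b, f}): φ is false.
  d (successors {a, b, d}): φ is false.
  e (successors {a, d}): φ is false.
  f (successors {a, c}): φ is false.
For instance, at c:
  At c: Box (not s and r) requires not s and r at every successor {a, b, f}.
    not s and r fails at a, so Box (not s and r) is false at c.
Satisfying worlds: none.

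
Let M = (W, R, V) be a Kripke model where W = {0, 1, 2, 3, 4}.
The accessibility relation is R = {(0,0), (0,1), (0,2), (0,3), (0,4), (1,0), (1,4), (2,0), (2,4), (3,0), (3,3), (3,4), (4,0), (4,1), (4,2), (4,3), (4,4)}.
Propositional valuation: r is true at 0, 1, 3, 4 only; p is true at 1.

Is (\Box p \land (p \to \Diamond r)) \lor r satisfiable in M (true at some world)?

Yes

Recall that \Box ψ holds at a world iff ψ holds at every accessible world, and \Diamond ψ holds iff ψ holds at some accessible world.
Let φ = (\Box p \land (p \to \Diamond r)) \lor r. Evaluate φ at each world:
  0 (successors {0, 1, 2, 3, 4}): φ is true.
  1 (successors {0, 4}): φ is true.
  2 (successors {0, 4}): φ is false.
  3 (successors {0, 3, 4}): φ is true.
  4 (successors {0, 1, 2, 3, 4}): φ is true.
Detail at 0 (witness):
  At 0: \Box p \land (p \to \Diamond r) is false, r is true, so (\Box p \land (p \to \Diamond r)) \lor r is true.
    At 0: \Box p is false, p \to \Diamond r is true, so \Box p \land (p \to \Diamond r) is false.
      At 0: \Box p requires p at every successor {0, 1, 2, 3, 4}.
        p fails at 0, so \Box p is false at 0.
      At 0: p is false, \Diamond r is true, so p \to \Diamond r is true.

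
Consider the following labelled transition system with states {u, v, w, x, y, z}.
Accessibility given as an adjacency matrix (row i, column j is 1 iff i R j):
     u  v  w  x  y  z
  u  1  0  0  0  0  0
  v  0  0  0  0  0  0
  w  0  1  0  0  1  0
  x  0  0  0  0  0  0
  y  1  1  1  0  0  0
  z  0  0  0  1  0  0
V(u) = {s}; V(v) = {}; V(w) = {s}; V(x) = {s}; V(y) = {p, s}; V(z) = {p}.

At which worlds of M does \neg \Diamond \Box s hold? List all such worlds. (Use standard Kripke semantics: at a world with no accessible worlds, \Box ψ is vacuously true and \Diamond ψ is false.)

Let φ = \neg \Diamond \Box s. Evaluate φ at each world:
  u (successors {u}): φ is false.
  v (successors ∅): φ is true.
  w (successors {v, y}): φ is false.
  x (successors ∅): φ is true.
  y (successors {u, v, w}): φ is false.
  z (successors {x}): φ is false.
For instance, at w:
  At w: \Diamond \Box s is true, so \neg \Diamond \Box s is false.
    At w: \Diamond \Box s requires \Box s at some successor in {v, y}.
      \Box s holds at v, so \Diamond \Box s is true at w.
Satisfying worlds: {v, x}

v, x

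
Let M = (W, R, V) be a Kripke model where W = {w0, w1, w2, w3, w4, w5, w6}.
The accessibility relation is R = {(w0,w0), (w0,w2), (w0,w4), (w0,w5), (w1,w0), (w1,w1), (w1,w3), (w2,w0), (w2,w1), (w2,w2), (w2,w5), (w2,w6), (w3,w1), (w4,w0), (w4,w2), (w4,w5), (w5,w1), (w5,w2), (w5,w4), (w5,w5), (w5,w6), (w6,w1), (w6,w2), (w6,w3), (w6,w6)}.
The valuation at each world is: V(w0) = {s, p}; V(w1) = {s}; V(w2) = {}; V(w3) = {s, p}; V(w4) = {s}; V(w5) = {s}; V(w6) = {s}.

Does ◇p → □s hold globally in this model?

No

Let φ = ◇p → □s. Evaluate φ at each world:
  w0 (successors {w0, w2, w4, w5}): φ is false.
  w1 (successors {w0, w1, w3}): φ is true.
  w2 (successors {w0, w1, w2, w5, w6}): φ is false.
  w3 (successors {w1}): φ is true.
  w4 (successors {w0, w2, w5}): φ is false.
  w5 (successors {w1, w2, w4, w5, w6}): φ is true.
  w6 (successors {w1, w2, w3, w6}): φ is false.
Detail at w0 (counterexample):
  At w0: ◇p is true, □s is false, so ◇p → □s is false.
    At w0: ◇p requires p at some successor in {w0, w2, w4, w5}.
      p holds at w0, so ◇p is true at w0.
    At w0: □s requires s at every successor {w0, w2, w4, w5}.
      s fails at w2, so □s is false at w0.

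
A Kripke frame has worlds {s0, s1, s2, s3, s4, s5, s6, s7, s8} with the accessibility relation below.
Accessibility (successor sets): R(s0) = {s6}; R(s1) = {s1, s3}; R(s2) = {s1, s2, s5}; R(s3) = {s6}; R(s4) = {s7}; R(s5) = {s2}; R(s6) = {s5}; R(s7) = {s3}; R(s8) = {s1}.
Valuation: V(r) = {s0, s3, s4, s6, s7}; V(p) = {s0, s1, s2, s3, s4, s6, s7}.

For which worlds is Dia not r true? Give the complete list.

s1, s2, s5, s6, s8

Let φ = Dia not r. Evaluate φ at each world:
  s0 (successors {s6}): φ is false.
  s1 (successors {s1, s3}): φ is true.
  s2 (successors {s1, s2, s5}): φ is true.
  s3 (successors {s6}): φ is false.
  s4 (successors {s7}): φ is false.
  s5 (successors {s2}): φ is true.
  s6 (successors {s5}): φ is true.
  s7 (successors {s3}): φ is false.
  s8 (successors {s1}): φ is true.
For instance, at s0:
  At s0: Dia not r requires not r at some successor in {s6}.
    At s6: not r is false.
  So Dia not r is false at s0.
Satisfying worlds: {s1, s2, s5, s6, s8}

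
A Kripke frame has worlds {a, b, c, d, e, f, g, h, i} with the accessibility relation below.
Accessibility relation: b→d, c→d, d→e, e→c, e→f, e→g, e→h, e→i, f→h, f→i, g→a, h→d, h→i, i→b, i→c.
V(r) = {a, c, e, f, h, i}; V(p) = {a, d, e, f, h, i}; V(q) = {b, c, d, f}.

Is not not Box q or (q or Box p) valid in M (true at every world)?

No

Let φ = not not Box q or (q or Box p). Evaluate φ at each world:
  a (successors ∅): φ is true.
  b (successors {d}): φ is true.
  c (successors {d}): φ is true.
  d (successors {e}): φ is true.
  e (successors {c, f, g, h, i}): φ is false.
  f (successors {h, i}): φ is true.
  g (successors {a}): φ is true.
  h (successors {d, i}): φ is true.
  i (successors {b, c}): φ is true.
Detail at e (counterexample):
  At e: not not Box q is false, q or Box p is false, so not not Box q or (q or Box p) is false.
    At e: not Box q is true, so not not Box q is false.
      At e: Box q is false, so not Box q is true.
    At e: q is false, Box p is false, so q or Box p is false.
      At e: Box p requires p at every successor {c, f, g, h, i}.
        p fails at c, so Box p is false at e.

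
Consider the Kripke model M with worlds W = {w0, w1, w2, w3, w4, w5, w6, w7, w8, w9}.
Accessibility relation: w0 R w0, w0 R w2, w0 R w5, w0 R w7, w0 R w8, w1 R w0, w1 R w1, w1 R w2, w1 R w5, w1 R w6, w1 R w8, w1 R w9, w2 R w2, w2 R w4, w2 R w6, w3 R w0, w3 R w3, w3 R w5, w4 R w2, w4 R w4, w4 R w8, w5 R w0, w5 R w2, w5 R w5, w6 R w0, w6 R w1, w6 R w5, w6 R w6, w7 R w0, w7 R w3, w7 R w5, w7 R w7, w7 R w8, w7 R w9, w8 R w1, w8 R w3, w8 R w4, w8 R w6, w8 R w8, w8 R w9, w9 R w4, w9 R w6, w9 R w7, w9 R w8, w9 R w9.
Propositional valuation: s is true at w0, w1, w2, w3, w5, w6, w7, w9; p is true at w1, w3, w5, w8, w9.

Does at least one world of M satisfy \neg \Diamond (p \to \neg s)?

Let φ = \neg \Diamond (p \to \neg s). Evaluate φ at each world:
  w0 (successors {w0, w2, w5, w7, w8}): φ is false.
  w1 (successors {w0, w1, w2, w5, w6, w8, w9}): φ is false.
  w2 (successors {w2, w4, w6}): φ is false.
  w3 (successors {w0, w3, w5}): φ is false.
  w4 (successors {w2, w4, w8}): φ is false.
  w5 (successors {w0, w2, w5}): φ is false.
  w6 (successors {w0, w1, w5, w6}): φ is false.
  w7 (successors {w0, w3, w5, w7, w8, w9}): φ is false.
  w8 (successors {w1, w3, w4, w6, w8, w9}): φ is false.
  w9 (successors {w4, w6, w7, w8, w9}): φ is false.
For instance, at w5:
  At w5: \Diamond (p \to \neg s) is true, so \neg \Diamond (p \to \neg s) is false.
    At w5: \Diamond (p \to \neg s) requires p \to \neg s at some successor in {w0, w2, w5}.
      p \to \neg s holds at w0, so \Diamond (p \to \neg s) is true at w5.

No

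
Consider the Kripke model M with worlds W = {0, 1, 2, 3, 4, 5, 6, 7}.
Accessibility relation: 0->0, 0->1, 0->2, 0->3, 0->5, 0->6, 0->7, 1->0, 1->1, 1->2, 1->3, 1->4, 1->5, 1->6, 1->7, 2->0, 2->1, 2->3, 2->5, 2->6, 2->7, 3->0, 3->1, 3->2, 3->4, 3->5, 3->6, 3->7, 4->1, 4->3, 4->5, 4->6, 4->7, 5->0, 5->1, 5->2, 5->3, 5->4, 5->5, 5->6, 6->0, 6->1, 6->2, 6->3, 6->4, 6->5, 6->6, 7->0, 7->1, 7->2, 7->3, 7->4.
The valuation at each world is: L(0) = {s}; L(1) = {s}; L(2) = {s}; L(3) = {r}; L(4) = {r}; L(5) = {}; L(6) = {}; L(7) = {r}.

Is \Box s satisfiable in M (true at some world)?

Let φ = \Box s. Evaluate φ at each world:
  0 (successors {0, 1, 2, 3, 5, 6, 7}): φ is false.
  1 (successors {0, 1, 2, 3, 4, 5, 6, 7}): φ is false.
  2 (successors {0, 1, 3, 5, 6, 7}): φ is false.
  3 (successors {0, 1, 2, 4, 5, 6, 7}): φ is false.
  4 (successors {1, 3, 5, 6, 7}): φ is false.
  5 (successors {0, 1, 2, 3, 4, 5, 6}): φ is false.
  6 (successors {0, 1, 2, 3, 4, 5, 6}): φ is false.
  7 (successors {0, 1, 2, 3, 4}): φ is false.
For instance, at 5:
  At 5: \Box s requires s at every successor {0, 1, 2, 3, 4, 5, 6}.
    s fails at 3, so \Box s is false at 5.

No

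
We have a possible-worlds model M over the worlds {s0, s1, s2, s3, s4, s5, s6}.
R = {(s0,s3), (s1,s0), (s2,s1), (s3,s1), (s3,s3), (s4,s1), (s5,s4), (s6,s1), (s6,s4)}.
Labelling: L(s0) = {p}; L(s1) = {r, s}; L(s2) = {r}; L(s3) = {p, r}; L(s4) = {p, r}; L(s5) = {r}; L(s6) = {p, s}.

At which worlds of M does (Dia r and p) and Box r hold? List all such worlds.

Let φ = (Dia r and p) and Box r. Evaluate φ at each world:
  s0 (successors {s3}): φ is true.
  s1 (successors {s0}): φ is false.
  s2 (successors {s1}): φ is false.
  s3 (successors {s1, s3}): φ is true.
  s4 (successors {s1}): φ is true.
  s5 (successors {s4}): φ is false.
  s6 (successors {s1, s4}): φ is true.
For instance, at s4:
  At s4: Dia r and p is true, Box r is true, so (Dia r and p) and Box r is true.
    At s4: Dia r is true, p is true, so Dia r and p is true.
      At s4: Dia r requires r at some successor in {s1}.
        r holds at s1, so Dia r is true at s4.
    At s4: Box r requires r at every successor {s1}.
      At s1: r is true.
    So Box r is true at s4.
Satisfying worlds: {s0, s3, s4, s6}

s0, s3, s4, s6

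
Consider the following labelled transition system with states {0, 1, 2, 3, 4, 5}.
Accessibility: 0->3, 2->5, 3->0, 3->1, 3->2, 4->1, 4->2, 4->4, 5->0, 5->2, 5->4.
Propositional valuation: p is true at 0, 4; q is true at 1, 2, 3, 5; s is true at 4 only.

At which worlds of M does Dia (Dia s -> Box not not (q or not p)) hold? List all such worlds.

0, 3, 4, 5

Let φ = Dia (Dia s -> Box not not (q or not p)). Evaluate φ at each world:
  0 (successors {3}): φ is true.
  1 (successors ∅): φ is false.
  2 (successors {5}): φ is false.
  3 (successors {0, 1, 2}): φ is true.
  4 (successors {1, 2, 4}): φ is true.
  5 (successors {0, 2, 4}): φ is true.
For instance, at 3:
  At 3: Dia (Dia s -> Box not not (q or not p)) requires Dia s -> Box not not (q or not p) at some successor in {0, 1, 2}.
    Dia s -> Box not not (q or not p) holds at 0, so Dia (Dia s -> Box not not (q or not p)) is true at 3.
      At 0: Dia s is false, Box not not (q or not p) is true, so Dia s -> Box not not (q or not p) is true.
Satisfying worlds: {0, 3, 4, 5}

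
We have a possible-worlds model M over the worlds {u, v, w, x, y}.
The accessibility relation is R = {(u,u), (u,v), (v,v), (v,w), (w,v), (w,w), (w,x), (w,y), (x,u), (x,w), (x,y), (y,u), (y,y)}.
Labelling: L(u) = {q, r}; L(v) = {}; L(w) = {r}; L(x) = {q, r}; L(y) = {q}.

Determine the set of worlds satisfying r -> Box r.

v, y

Let φ = r -> Box r. Evaluate φ at each world:
  u (successors {u, v}): φ is false.
  v (successors {v, w}): φ is true.
  w (successors {v, w, x, y}): φ is false.
  x (successors {u, w, y}): φ is false.
  y (successors {u, y}): φ is true.
For instance, at x:
  At x: r is true, Box r is false, so r -> Box r is false.
    At x: Box r requires r at every successor {u, w, y}.
      r fails at y, so Box r is false at x.
Satisfying worlds: {v, y}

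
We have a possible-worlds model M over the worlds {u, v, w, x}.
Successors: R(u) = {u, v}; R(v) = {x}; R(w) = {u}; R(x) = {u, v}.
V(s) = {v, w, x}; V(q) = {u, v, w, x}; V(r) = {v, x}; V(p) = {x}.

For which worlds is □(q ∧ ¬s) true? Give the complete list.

w

Let φ = □(q ∧ ¬s). Evaluate φ at each world:
  u (successors {u, v}): φ is false.
  v (successors {x}): φ is false.
  w (successors {u}): φ is true.
  x (successors {u, v}): φ is false.
For instance, at x:
  At x: □(q ∧ ¬s) requires q ∧ ¬s at every successor {u, v}.
    q ∧ ¬s fails at v, so □(q ∧ ¬s) is false at x.
Satisfying worlds: {w}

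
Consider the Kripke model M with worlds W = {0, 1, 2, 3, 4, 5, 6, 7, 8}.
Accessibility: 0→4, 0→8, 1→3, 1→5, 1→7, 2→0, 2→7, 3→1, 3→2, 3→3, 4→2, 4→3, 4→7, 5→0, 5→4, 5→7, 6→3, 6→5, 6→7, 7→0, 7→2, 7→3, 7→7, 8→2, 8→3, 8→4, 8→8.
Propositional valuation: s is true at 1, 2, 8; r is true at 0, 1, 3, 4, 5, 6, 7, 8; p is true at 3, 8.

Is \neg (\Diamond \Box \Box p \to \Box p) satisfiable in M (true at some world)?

Let φ = \neg (\Diamond \Box \Box p \to \Box p). Evaluate φ at each world:
  0 (successors {4, 8}): φ is false.
  1 (successors {3, 5, 7}): φ is false.
  2 (successors {0, 7}): φ is false.
  3 (successors {1, 2, 3}): φ is false.
  4 (successors {2, 3, 7}): φ is false.
  5 (successors {0, 4, 7}): φ is false.
  6 (successors {3, 5, 7}): φ is false.
  7 (successors {0, 2, 3, 7}): φ is false.
  8 (successors {2, 3, 4, 8}): φ is false.
For instance, at 4:
  At 4: \Diamond \Box \Box p \to \Box p is true, so \neg (\Diamond \Box \Box p \to \Box p) is false.
    At 4: \Diamond \Box \Box p is false, \Box p is false, so \Diamond \Box \Box p \to \Box p is true.
      At 4: \Diamond \Box \Box p requires \Box \Box p at some successor in {2, 3, 7}.
        At 2: \Box \Box p is false.
        At 3: \Box \Box p is false.
        At 7: \Box \Box p is false.
      So \Diamond \Box \Box p is false at 4.
      At 4: \Box p requires p at every successor {2, 3, 7}.
        p fails at 2, so \Box p is false at 4.

No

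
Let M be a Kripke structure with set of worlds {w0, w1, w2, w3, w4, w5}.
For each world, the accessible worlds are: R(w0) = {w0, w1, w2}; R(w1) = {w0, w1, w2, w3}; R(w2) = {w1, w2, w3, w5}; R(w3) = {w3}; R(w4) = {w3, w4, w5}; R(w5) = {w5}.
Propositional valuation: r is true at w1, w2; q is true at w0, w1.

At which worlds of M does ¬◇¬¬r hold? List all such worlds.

w3, w4, w5

Let φ = ¬◇¬¬r. Evaluate φ at each world:
  w0 (successors {w0, w1, w2}): φ is false.
  w1 (successors {w0, w1, w2, w3}): φ is false.
  w2 (successors {w1, w2, w3, w5}): φ is false.
  w3 (successors {w3}): φ is true.
  w4 (successors {w3, w4, w5}): φ is true.
  w5 (successors {w5}): φ is true.
For instance, at w2:
  At w2: ◇¬¬r is true, so ¬◇¬¬r is false.
    At w2: ◇¬¬r requires ¬¬r at some successor in {w1, w2, w3, w5}.
      ¬¬r holds at w1, so ◇¬¬r is true at w2.
Satisfying worlds: {w3, w4, w5}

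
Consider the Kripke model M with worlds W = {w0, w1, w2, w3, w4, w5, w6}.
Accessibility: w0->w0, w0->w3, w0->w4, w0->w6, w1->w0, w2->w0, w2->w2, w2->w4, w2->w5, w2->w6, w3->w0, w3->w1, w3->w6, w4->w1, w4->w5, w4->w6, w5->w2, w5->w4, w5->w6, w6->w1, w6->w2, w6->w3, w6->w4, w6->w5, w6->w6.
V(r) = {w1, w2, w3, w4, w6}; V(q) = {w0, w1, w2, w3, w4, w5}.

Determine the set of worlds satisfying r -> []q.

Let φ = r -> []q. Evaluate φ at each world:
  w0 (successors {w0, w3, w4, w6}): φ is true.
  w1 (successors {w0}): φ is true.
  w2 (successors {w0, w2, w4, w5, w6}): φ is false.
  w3 (successors {w0, w1, w6}): φ is false.
  w4 (successors {w1, w5, w6}): φ is false.
  w5 (successors {w2, w4, w6}): φ is true.
  w6 (successors {w1, w2, w3, w4, w5, w6}): φ is false.
For instance, at w1:
  At w1: r is true, []q is true, so r -> []q is true.
    At w1: []q requires q at every successor {w0}.
      At w0: q is true.
    So []q is true at w1.
Satisfying worlds: {w0, w1, w5}

w0, w1, w5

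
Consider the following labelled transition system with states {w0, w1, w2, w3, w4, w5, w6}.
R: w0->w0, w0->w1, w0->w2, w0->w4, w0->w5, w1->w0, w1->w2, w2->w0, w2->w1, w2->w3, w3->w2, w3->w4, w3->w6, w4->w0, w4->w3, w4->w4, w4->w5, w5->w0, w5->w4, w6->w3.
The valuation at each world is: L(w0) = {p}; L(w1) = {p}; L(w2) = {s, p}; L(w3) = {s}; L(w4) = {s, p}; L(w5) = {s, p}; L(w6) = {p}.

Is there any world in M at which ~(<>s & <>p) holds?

Yes

Let φ = ~(<>s & <>p). Evaluate φ at each world:
  w0 (successors {w0, w1, w2, w4, w5}): φ is false.
  w1 (successors {w0, w2}): φ is false.
  w2 (successors {w0, w1, w3}): φ is false.
  w3 (successors {w2, w4, w6}): φ is false.
  w4 (successors {w0, w3, w4, w5}): φ is false.
  w5 (successors {w0, w4}): φ is false.
  w6 (successors {w3}): φ is true.
Detail at w6 (witness):
  At w6: <>s & <>p is false, so ~(<>s & <>p) is true.
    At w6: <>s is true, <>p is false, so <>s & <>p is false.
      At w6: <>s requires s at some successor in {w3}.
        s holds at w3, so <>s is true at w6.
      At w6: <>p requires p at some successor in {w3}.
        At w3: p is false.
      So <>p is false at w6.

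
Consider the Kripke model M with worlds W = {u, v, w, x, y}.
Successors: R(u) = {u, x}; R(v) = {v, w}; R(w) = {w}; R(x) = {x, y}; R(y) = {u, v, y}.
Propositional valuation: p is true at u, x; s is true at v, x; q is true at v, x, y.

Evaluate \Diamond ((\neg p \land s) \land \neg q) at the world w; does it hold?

No

At w: \Diamond ((\neg p \land s) \land \neg q) requires (\neg p \land s) \land \neg q at some successor in {w}.
  At w: (\neg p \land s) \land \neg q is false.
So \Diamond ((\neg p \land s) \land \neg q) is false at w.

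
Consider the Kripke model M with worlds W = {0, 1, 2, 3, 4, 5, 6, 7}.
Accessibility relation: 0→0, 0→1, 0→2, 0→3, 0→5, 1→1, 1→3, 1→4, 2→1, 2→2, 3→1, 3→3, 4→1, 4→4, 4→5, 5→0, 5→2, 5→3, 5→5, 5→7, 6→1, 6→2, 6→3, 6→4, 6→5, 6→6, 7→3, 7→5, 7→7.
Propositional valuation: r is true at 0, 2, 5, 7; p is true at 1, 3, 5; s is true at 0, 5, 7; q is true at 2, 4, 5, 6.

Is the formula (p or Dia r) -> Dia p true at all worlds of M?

Let φ = (p or Dia r) -> Dia p. Evaluate φ at each world:
  0 (successors {0, 1, 2, 3, 5}): φ is true.
  1 (successors {1, 3, 4}): φ is true.
  2 (successors {1, 2}): φ is true.
  3 (successors {1, 3}): φ is true.
  4 (successors {1, 4, 5}): φ is true.
  5 (successors {0, 2, 3, 5, 7}): φ is true.
  6 (successors {1, 2, 3, 4, 5, 6}): φ is true.
  7 (successors {3, 5, 7}): φ is true.
For instance, at 7:
  At 7: p or Dia r is true, Dia p is true, so (p or Dia r) -> Dia p is true.
    At 7: p is false, Dia r is true, so p or Dia r is true.
      At 7: Dia r requires r at some successor in {3, 5, 7}.
        r holds at 5, so Dia r is true at 7.
    At 7: Dia p requires p at some successor in {3, 5, 7}.
      p holds at 3, so Dia p is true at 7.

Yes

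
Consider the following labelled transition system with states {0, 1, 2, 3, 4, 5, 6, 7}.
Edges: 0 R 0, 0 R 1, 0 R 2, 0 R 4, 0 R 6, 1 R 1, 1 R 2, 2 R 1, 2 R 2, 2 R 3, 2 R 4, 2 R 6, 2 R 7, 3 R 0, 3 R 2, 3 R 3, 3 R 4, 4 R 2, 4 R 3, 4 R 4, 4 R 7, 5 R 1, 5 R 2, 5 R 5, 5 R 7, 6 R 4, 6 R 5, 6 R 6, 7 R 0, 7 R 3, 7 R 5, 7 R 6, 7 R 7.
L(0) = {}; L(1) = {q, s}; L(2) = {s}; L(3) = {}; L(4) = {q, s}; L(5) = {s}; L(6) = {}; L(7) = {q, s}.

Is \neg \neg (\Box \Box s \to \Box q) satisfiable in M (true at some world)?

Let φ = \neg \neg (\Box \Box s \to \Box q). Evaluate φ at each world:
  0 (successors {0, 1, 2, 4, 6}): φ is true.
  1 (successors {1, 2}): φ is true.
  2 (successors {1, 2, 3, 4, 6, 7}): φ is true.
  3 (successors {0, 2, 3, 4}): φ is true.
  4 (successors {2, 3, 4, 7}): φ is true.
  5 (successors {1, 2, 5, 7}): φ is true.
  6 (successors {4, 5, 6}): φ is true.
  7 (successors {0, 3, 5, 6, 7}): φ is true.
Detail at 0 (witness):
  At 0: \neg (\Box \Box s \to \Box q) is false, so \neg \neg (\Box \Box s \to \Box q) is true.
    At 0: \Box \Box s \to \Box q is true, so \neg (\Box \Box s \to \Box q) is false.
      At 0: \Box \Box s is false, \Box q is false, so \Box \Box s \to \Box q is true.

Yes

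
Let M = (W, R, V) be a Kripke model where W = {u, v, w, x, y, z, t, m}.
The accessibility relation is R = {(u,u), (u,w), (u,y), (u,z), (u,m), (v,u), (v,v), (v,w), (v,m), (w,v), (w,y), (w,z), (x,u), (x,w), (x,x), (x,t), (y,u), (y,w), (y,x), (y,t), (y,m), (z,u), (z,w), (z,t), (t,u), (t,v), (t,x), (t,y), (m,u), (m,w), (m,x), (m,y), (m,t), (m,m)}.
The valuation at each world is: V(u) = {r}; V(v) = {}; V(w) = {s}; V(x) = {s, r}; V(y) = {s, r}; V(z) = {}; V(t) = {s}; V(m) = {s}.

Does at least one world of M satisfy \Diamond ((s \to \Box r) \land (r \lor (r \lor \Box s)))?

Recall that \Box ψ holds at a world iff ψ holds at every accessible world, and \Diamond ψ holds iff ψ holds at some accessible world.
Let φ = \Diamond ((s \to \Box r) \land (r \lor (r \lor \Box s))). Evaluate φ at each world:
  u (successors {u, w, y, z, m}): φ is true.
  v (successors {u, v, w, m}): φ is true.
  w (successors {v, y, z}): φ is false.
  x (successors {u, w, x, t}): φ is true.
  y (successors {u, w, x, t, m}): φ is true.
  z (successors {u, w, t}): φ is true.
  t (successors {u, v, x, y}): φ is true.
  m (successors {u, w, x, y, t, m}): φ is true.
Detail at u (witness):
  At u: \Diamond ((s \to \Box r) \land (r \lor (r \lor \Box s))) requires (s \to \Box r) \land (r \lor (r \lor \Box s)) at some successor in {u, w, y, z, m}.
    (s \to \Box r) \land (r \lor (r \lor \Box s)) holds at u, so \Diamond ((s \to \Box r) \land (r \lor (r \lor \Box s))) is true at u.
      At u: s \to \Box r is true, r \lor (r \lor \Box s) is true, so (s \to \Box r) \land (r \lor (r \lor \Box s)) is true.

Yes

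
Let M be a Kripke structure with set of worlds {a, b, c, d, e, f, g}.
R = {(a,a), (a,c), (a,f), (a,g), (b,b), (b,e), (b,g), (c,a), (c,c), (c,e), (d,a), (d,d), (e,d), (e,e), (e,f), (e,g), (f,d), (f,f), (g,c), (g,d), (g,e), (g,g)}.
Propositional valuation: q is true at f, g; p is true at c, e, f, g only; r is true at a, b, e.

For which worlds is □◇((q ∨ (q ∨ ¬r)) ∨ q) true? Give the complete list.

a, b, c, d, e, f, g

Let φ = □◇((q ∨ (q ∨ ¬r)) ∨ q). Evaluate φ at each world:
  a (successors {a, c, f, g}): φ is true.
  b (successors {b, e, g}): φ is true.
  c (successors {a, c, e}): φ is true.
  d (successors {a, d}): φ is true.
  e (successors {d, e, f, g}): φ is true.
  f (successors {d, f}): φ is true.
  g (successors {c, d, e, g}): φ is true.
For instance, at d:
  At d: □◇((q ∨ (q ∨ ¬r)) ∨ q) requires ◇((q ∨ (q ∨ ¬r)) ∨ q) at every successor {a, d}.
      At a: ◇((q ∨ (q ∨ ¬r)) ∨ q) requires (q ∨ (q ∨ ¬r)) ∨ q at some successor in {a, c, f, g}.
        (q ∨ (q ∨ ¬r)) ∨ q holds at c, so ◇((q ∨ (q ∨ ¬r)) ∨ q) is true at a.
      At d: ◇((q ∨ (q ∨ ¬r)) ∨ q) requires (q ∨ (q ∨ ¬r)) ∨ q at some successor in {a, d}.
        (q ∨ (q ∨ ¬r)) ∨ q holds at d, so ◇((q ∨ (q ∨ ¬r)) ∨ q) is true at d.
  So □◇((q ∨ (q ∨ ¬r)) ∨ q) is true at d.
Satisfying worlds: {a, b, c, d, e, f, g}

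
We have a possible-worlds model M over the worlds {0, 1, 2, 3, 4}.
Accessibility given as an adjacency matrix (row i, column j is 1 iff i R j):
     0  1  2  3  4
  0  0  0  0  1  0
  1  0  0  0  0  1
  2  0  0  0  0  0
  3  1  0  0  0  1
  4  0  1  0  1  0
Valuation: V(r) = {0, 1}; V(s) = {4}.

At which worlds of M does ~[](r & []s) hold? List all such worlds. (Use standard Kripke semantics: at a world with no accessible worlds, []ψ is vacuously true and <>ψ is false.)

0, 1, 3, 4

Let φ = ~[](r & []s). Evaluate φ at each world:
  0 (successors {3}): φ is true.
  1 (successors {4}): φ is true.
  2 (successors ∅): φ is false.
  3 (successors {0, 4}): φ is true.
  4 (successors {1, 3}): φ is true.
For instance, at 4:
  At 4: [](r & []s) is false, so ~[](r & []s) is true.
    At 4: [](r & []s) requires r & []s at every successor {1, 3}.
      r & []s fails at 3, so [](r & []s) is false at 4.
Satisfying worlds: {0, 1, 3, 4}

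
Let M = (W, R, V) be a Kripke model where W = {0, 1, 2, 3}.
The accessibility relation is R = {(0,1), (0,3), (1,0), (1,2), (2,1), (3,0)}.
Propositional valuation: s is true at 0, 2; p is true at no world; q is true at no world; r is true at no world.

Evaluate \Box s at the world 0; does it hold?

Recall that \Box ψ holds at a world iff ψ holds at every accessible world, and \Diamond ψ holds iff ψ holds at some accessible world.
At 0: \Box s requires s at every successor {1, 3}.
  s fails at 1, so \Box s is false at 0.

No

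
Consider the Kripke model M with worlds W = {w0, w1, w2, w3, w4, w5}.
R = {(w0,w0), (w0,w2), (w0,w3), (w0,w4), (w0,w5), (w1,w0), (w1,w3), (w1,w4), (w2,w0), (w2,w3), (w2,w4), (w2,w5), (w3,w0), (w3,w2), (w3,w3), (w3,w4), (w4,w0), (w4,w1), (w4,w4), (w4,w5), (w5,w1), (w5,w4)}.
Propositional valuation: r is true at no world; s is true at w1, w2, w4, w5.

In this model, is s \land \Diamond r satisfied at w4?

No

At w4: s is true, \Diamond r is false, so s \land \Diamond r is false.
  At w4: \Diamond r requires r at some successor in {w0, w1, w4, w5}.
    At w0: r is false.
    At w1: r is false.
    At w4: r is false.
    At w5: r is false.
  So \Diamond r is false at w4.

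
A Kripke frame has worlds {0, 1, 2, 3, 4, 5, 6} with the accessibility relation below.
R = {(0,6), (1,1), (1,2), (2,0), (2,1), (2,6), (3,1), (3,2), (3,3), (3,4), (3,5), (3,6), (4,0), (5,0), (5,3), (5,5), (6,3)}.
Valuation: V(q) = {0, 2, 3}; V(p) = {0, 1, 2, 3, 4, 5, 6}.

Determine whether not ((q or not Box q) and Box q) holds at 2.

Yes

At 2: (q or not Box q) and Box q is false, so not ((q or not Box q) and Box q) is true.
  At 2: q or not Box q is true, Box q is false, so (q or not Box q) and Box q is false.
    At 2: q is true, not Box q is true, so q or not Box q is true.
      At 2: Box q is false, so not Box q is true.
    At 2: Box q requires q at every successor {0, 1, 6}.
      q fails at 1, so Box q is false at 2.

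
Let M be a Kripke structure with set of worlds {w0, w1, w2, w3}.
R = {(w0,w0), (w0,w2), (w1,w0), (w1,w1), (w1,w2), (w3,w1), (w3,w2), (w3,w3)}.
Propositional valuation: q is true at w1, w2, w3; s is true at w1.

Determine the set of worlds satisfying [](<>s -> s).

Let φ = [](<>s -> s). Evaluate φ at each world:
  w0 (successors {w0, w2}): φ is true.
  w1 (successors {w0, w1, w2}): φ is true.
  w2 (successors ∅): φ is true.
  w3 (successors {w1, w2, w3}): φ is false.
For instance, at w0:
  At w0: [](<>s -> s) requires <>s -> s at every successor {w0, w2}.
      At w0: <>s is false, s is false, so <>s -> s is true.
      At w2: <>s is false, s is false, so <>s -> s is true.
  So [](<>s -> s) is true at w0.
Satisfying worlds: {w0, w1, w2}

w0, w1, w2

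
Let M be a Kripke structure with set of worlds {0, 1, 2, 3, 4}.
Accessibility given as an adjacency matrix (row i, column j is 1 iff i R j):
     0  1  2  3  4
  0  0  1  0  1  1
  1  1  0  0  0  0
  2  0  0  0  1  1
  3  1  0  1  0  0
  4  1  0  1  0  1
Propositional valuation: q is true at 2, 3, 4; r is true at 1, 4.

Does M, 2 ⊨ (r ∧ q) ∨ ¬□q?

No

At 2: r ∧ q is false, ¬□q is false, so (r ∧ q) ∨ ¬□q is false.
  At 2: □q is true, so ¬□q is false.
    At 2: □q requires q at every successor {3, 4}.
      At 3: q is true.
      At 4: q is true.
    So □q is true at 2.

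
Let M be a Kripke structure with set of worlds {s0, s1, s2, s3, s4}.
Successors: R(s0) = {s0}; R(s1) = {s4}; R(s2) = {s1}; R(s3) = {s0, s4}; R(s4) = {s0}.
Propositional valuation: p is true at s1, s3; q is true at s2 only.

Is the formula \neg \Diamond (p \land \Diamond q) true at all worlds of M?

Yes

Recall that \Diamond ψ holds at a world iff ψ holds at some accessible world.
Let φ = \neg \Diamond (p \land \Diamond q). Evaluate φ at each world:
  s0 (successors {s0}): φ is true.
  s1 (successors {s4}): φ is true.
  s2 (successors {s1}): φ is true.
  s3 (successors {s0, s4}): φ is true.
  s4 (successors {s0}): φ is true.
For instance, at s1:
  At s1: \Diamond (p \land \Diamond q) is false, so \neg \Diamond (p \land \Diamond q) is true.
    At s1: \Diamond (p \land \Diamond q) requires p \land \Diamond q at some successor in {s4}.
      At s4: p \land \Diamond q is false.
    So \Diamond (p \land \Diamond q) is false at s1.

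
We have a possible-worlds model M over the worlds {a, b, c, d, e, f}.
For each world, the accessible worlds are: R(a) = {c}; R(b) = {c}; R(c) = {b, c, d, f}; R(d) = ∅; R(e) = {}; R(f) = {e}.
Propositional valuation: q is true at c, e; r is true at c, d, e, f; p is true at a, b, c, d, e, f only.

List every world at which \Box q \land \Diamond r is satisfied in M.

Let φ = \Box q \land \Diamond r. Evaluate φ at each world:
  a (successors {c}): φ is true.
  b (successors {c}): φ is true.
  c (successors {b, c, d, f}): φ is false.
  d (successors ∅): φ is false.
  e (successors ∅): φ is false.
  f (successors {e}): φ is true.
For instance, at b:
  At b: \Box q is true, \Diamond r is true, so \Box q \land \Diamond r is true.
    At b: \Box q requires q at every successor {c}.
      At c: q is true.
    So \Box q is true at b.
    At b: \Diamond r requires r at some successor in {c}.
      r holds at c, so \Diamond r is true at b.
Satisfying worlds: {a, b, f}

a, b, f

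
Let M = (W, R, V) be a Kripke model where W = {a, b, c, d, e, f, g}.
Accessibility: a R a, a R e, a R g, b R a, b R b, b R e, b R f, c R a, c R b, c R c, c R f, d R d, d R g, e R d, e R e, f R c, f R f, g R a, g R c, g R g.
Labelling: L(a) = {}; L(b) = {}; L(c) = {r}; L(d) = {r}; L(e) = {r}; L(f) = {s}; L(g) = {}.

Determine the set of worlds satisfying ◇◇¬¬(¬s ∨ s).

a, b, c, d, e, f, g

Let φ = ◇◇¬¬(¬s ∨ s). Evaluate φ at each world:
  a (successors {a, e, g}): φ is true.
  b (successors {a, b, e, f}): φ is true.
  c (successors {a, b, c, f}): φ is true.
  d (successors {d, g}): φ is true.
  e (successors {d, e}): φ is true.
  f (successors {c, f}): φ is true.
  g (successors {a, c, g}): φ is true.
For instance, at d:
  At d: ◇◇¬¬(¬s ∨ s) requires ◇¬¬(¬s ∨ s) at some successor in {d, g}.
    ◇¬¬(¬s ∨ s) holds at d, so ◇◇¬¬(¬s ∨ s) is true at d.
      At d: ◇¬¬(¬s ∨ s) requires ¬¬(¬s ∨ s) at some successor in {d, g}.
        ¬¬(¬s ∨ s) holds at d, so ◇¬¬(¬s ∨ s) is true at d.
Satisfying worlds: {a, b, c, d, e, f, g}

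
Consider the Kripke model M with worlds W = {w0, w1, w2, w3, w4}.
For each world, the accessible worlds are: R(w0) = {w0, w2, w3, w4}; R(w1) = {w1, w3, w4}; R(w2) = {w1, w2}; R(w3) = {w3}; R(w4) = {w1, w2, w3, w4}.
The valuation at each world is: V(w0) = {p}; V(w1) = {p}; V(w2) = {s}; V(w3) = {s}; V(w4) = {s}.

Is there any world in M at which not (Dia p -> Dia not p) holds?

Let φ = not (Dia p -> Dia not p). Evaluate φ at each world:
  w0 (successors {w0, w2, w3, w4}): φ is false.
  w1 (successors {w1, w3, w4}): φ is false.
  w2 (successors {w1, w2}): φ is false.
  w3 (successors {w3}): φ is false.
  w4 (successors {w1, w2, w3, w4}): φ is false.
For instance, at w2:
  At w2: Dia p -> Dia not p is true, so not (Dia p -> Dia not p) is false.
    At w2: Dia p is true, Dia not p is true, so Dia p -> Dia not p is true.
      At w2: Dia p requires p at some successor in {w1, w2}.
        p holds at w1, so Dia p is true at w2.
      At w2: Dia not p requires not p at some successor in {w1, w2}.
        not p holds at w2, so Dia not p is true at w2.

No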